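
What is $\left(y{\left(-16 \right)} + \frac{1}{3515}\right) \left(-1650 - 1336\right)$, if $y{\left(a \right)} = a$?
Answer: $\frac{167929654}{3515} \approx 47775.0$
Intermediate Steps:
$\left(y{\left(-16 \right)} + \frac{1}{3515}\right) \left(-1650 - 1336\right) = \left(-16 + \frac{1}{3515}\right) \left(-1650 - 1336\right) = \left(-16 + \frac{1}{3515}\right) \left(-2986\right) = \left(- \frac{56239}{3515}\right) \left(-2986\right) = \frac{167929654}{3515}$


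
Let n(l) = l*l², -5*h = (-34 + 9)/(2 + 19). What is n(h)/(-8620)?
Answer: -25/15965964 ≈ -1.5658e-6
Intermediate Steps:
h = 5/21 (h = -(-34 + 9)/(5*(2 + 19)) = -(-5)/21 = -⅕*(-25/21) = 5/21 ≈ 0.23810)
n(l) = l³
n(h)/(-8620) = (5/21)³/(-8620) = (125/9261)*(-1/8620) = -25/15965964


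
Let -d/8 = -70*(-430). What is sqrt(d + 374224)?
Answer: 4*sqrt(8339) ≈ 365.27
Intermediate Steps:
d = -240800 (d = -(-560)*(-430) = -8*30100 = -240800)
sqrt(d + 374224) = sqrt(-240800 + 374224) = sqrt(133424) = 4*sqrt(8339)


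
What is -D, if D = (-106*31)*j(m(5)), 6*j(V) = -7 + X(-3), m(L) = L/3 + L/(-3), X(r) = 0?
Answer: -11501/3 ≈ -3833.7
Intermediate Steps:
m(L) = 0 (m(L) = L*(1/3) + L*(-1/3) = L/3 - L/3 = 0)
j(V) = -7/6 (j(V) = (-7 + 0)/6 = (1/6)*(-7) = -7/6)
D = 11501/3 (D = -106*31*(-7/6) = -3286*(-7/6) = 11501/3 ≈ 3833.7)
-D = -1*11501/3 = -11501/3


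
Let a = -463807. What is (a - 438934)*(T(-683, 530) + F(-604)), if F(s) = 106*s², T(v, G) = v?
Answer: -34908825657433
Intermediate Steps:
(a - 438934)*(T(-683, 530) + F(-604)) = (-463807 - 438934)*(-683 + 106*(-604)²) = -902741*(-683 + 106*364816) = -902741*(-683 + 38670496) = -902741*38669813 = -34908825657433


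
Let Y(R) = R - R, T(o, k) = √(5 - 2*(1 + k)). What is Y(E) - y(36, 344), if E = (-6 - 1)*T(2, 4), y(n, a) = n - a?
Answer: 308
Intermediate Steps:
T(o, k) = √(3 - 2*k) (T(o, k) = √(5 + (-2 - 2*k)) = √(3 - 2*k))
E = -7*I*√5 (E = (-6 - 1)*√(3 - 2*4) = -7*√(3 - 8) = -7*I*√5 ≈ -15.652*I)
Y(R) = 0
Y(E) - y(36, 344) = 0 - (36 - 1*344) = 0 - (36 - 344) = 0 - 1*(-308) = 0 + 308 = 308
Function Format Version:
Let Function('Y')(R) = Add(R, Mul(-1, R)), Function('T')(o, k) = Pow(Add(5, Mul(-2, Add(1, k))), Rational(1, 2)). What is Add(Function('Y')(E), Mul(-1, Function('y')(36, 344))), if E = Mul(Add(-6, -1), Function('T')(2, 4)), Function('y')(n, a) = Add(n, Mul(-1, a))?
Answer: 308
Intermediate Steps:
Function('T')(o, k) = Pow(Add(3, Mul(-2, k)), Rational(1, 2)) (Function('T')(o, k) = Pow(Add(5, Add(-2, Mul(-2, k))), Rational(1, 2)) = Pow(Add(3, Mul(-2, k)), Rational(1, 2)))
E = Mul(-7, I, Pow(5, Rational(1, 2))) (E = Mul(Add(-6, -1), Pow(Add(3, Mul(-2, 4)), Rational(1, 2))) = Mul(-7, Pow(Add(3, -8), Rational(1, 2))) = Mul(-7, Pow(-5, Rational(1, 2))) = Mul(-7, Mul(I, Pow(5, Rational(1, 2)))) = Mul(-7, I, Pow(5, Rational(1, 2))) ≈ Mul(-15.652, I))
Function('Y')(R) = 0
Add(Function('Y')(E), Mul(-1, Function('y')(36, 344))) = Add(0, Mul(-1, Add(36, Mul(-1, 344)))) = Add(0, Mul(-1, Add(36, -344))) = Add(0, Mul(-1, -308)) = Add(0, 308) = 308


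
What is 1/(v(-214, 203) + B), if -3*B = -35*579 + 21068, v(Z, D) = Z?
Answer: -3/1445 ≈ -0.0020761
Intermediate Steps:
B = -803/3 (B = -(-35*579 + 21068)/3 = -(-20265 + 21068)/3 = -⅓*803 = -803/3 ≈ -267.67)
1/(v(-214, 203) + B) = 1/(-214 - 803/3) = 1/(-1445/3) = -3/1445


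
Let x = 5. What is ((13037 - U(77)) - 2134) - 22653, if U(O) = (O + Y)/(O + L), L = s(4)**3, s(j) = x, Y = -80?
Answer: -2373497/202 ≈ -11750.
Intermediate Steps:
s(j) = 5
L = 125 (L = 5**3 = 125)
U(O) = (-80 + O)/(125 + O) (U(O) = (O - 80)/(O + 125) = (-80 + O)/(125 + O))
((13037 - U(77)) - 2134) - 22653 = ((13037 - (-80 + 77)/(125 + 77)) - 2134) - 22653 = ((13037 - (-3)/202) - 2134) - 22653 = ((13037 - 1*(-3/202)) - 2134) - 22653 = ((13037 + 3/202) - 2134) - 22653 = (2633477/202 - 2134) - 22653 = 2202409/202 - 22653 = -2373497/202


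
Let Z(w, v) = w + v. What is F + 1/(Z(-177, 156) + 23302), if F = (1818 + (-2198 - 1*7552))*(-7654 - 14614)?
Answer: 4112117815057/23281 ≈ 1.7663e+8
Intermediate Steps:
Z(w, v) = v + w
F = 176629776 (F = (1818 + (-2198 - 7552))*(-22268) = (1818 - 9750)*(-22268) = -7932*(-22268) = 176629776)
F + 1/(Z(-177, 156) + 23302) = 176629776 + 1/((156 - 177) + 23302) = 176629776 + 1/(-21 + 23302) = 176629776 + 1/23281 = 4112117815057/23281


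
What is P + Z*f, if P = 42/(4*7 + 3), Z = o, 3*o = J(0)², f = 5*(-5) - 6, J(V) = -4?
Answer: -15250/93 ≈ -163.98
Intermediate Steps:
f = -31 (f = -25 - 6 = -31)
o = 16/3 (o = (⅓)*(-4)² = (⅓)*16 = 16/3 ≈ 5.3333)
Z = 16/3 ≈ 5.3333
P = 42/31 (P = 42/(28 + 3) = 42/31 ≈ 1.3548)
P + Z*f = 42/31 + (16/3)*(-31) = 42/31 - 496/3 = -15250/93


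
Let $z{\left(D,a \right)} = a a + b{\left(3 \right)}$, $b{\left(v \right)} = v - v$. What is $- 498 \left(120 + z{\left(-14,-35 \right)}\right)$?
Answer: $-669810$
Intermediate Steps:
$b{\left(v \right)} = 0$
$z{\left(D,a \right)} = a^{2}$ ($z{\left(D,a \right)} = a a + 0 = a^{2} + 0 = a^{2}$)
$- 498 \left(120 + z{\left(-14,-35 \right)}\right) = - 498 \left(120 + \left(-35\right)^{2}\right) = - 498 \left(120 + 1225\right) = \left(-498\right) 1345 = -669810$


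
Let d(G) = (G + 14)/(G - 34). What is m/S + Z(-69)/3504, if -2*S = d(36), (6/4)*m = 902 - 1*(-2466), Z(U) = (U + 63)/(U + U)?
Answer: -120637261/671600 ≈ -179.63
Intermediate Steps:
d(G) = (14 + G)/(-34 + G)
Z(U) = (63 + U)/(2*U) (Z(U) = (63 + U)/((2*U)) = (63 + U)*(1/(2*U)) = (63 + U)/(2*U))
m = 6736/3 (m = 2*(902 - 1*(-2466))/3 = 2*(902 + 2466)/3 = (⅔)*3368 = 6736/3 ≈ 2245.3)
S = -25/2 (S = -(14 + 36)/(2*(-34 + 36)) = -50/(2*2) = -50/4 = -½*25 = -25/2 ≈ -12.500)
m/S + Z(-69)/3504 = 6736/(3*(-25/2)) + ((½)*(63 - 69)/(-69))/3504 = (6736/3)*(-2/25) + ((½)*(-1/69)*(-6))*(1/3504) = -13472/75 + (1/23)*(1/3504) = -13472/75 + 1/80592 = -120637261/671600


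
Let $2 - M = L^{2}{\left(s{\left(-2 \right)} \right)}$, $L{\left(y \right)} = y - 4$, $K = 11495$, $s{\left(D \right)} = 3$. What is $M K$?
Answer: $11495$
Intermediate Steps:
$L{\left(y \right)} = -4 + y$ ($L{\left(y \right)} = y - 4 = -4 + y$)
$M = 1$ ($M = 2 - \left(-4 + 3\right)^{2} = 2 - \left(-1\right)^{2} = 2 - 1 = 1$)
$M K = 1 \cdot 11495 = 11495$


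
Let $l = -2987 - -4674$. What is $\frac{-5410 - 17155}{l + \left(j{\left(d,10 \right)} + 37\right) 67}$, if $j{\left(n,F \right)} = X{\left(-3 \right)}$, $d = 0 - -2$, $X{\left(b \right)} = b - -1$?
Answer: $- \frac{22565}{4032} \approx -5.5965$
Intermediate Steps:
$X{\left(b \right)} = 1 + b$ ($X{\left(b \right)} = b + 1 = 1 + b$)
$d = 2$ ($d = 0 + 2 = 2$)
$l = 1687$ ($l = -2987 + 4674 = 1687$)
$j{\left(n,F \right)} = -2$ ($j{\left(n,F \right)} = 1 - 3 = -2$)
$\frac{-5410 - 17155}{l + \left(j{\left(d,10 \right)} + 37\right) 67} = \frac{-5410 - 17155}{1687 + \left(-2 + 37\right) 67} = - \frac{22565}{1687 + 35 \cdot 67} = - \frac{22565}{1687 + 2345} = - \frac{22565}{4032}$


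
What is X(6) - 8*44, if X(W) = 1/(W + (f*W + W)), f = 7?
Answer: -19007/54 ≈ -351.98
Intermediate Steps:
X(W) = 1/(9*W) (X(W) = 1/(W + (7*W + W)) = 1/(W + 8*W) = 1/(9*W))
X(6) - 8*44 = (⅑)/6 - 8*44 = (⅑)*(⅙) - 352 = 1/54 - 352 = -19007/54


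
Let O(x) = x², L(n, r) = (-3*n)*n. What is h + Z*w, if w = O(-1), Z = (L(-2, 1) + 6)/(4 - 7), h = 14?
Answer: 16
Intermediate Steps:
L(n, r) = -3*n²
Z = 2 (Z = (-3*(-2)² + 6)/(4 - 7) = (-3*4 + 6)/(-3) = (-12 + 6)*(-⅓) = -6*(-⅓) = 2)
w = 1 (w = (-1)² = 1)
h + Z*w = 14 + 2*1 = 14 + 2 = 16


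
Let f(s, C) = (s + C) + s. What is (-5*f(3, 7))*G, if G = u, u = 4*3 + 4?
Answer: -1040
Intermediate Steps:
f(s, C) = C + 2*s (f(s, C) = (C + s) + s = C + 2*s)
u = 16 (u = 12 + 4 = 16)
G = 16
(-5*f(3, 7))*G = -5*(7 + 2*3)*16 = -5*(7 + 6)*16 = -5*13*16 = -65*16 = -1040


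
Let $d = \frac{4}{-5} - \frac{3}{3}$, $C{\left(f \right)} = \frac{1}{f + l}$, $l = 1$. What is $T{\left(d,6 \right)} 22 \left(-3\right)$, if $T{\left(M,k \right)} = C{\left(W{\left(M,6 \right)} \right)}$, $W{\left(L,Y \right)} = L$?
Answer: $\frac{165}{2} \approx 82.5$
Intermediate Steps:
$C{\left(f \right)} = \frac{1}{1 + f}$ ($C{\left(f \right)} = \frac{1}{f + 1} = \frac{1}{1 + f}$)
$d = - \frac{9}{5}$ ($d = 4 \left(- \frac{1}{5}\right) - 1 = - \frac{4}{5} - 1 = - \frac{9}{5} \approx -1.8$)
$T{\left(M,k \right)} = \frac{1}{1 + M}$
$T{\left(d,6 \right)} 22 \left(-3\right) = \frac{22 \left(-3\right)}{1 - \frac{9}{5}} = \frac{1}{- \frac{4}{5}} \left(-66\right) = \left(- \frac{5}{4}\right) \left(-66\right) = \frac{165}{2}$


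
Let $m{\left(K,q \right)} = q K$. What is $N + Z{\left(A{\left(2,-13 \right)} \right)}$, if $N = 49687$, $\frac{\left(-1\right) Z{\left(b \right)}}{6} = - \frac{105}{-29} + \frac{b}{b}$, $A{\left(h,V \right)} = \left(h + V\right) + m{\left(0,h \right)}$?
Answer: $\frac{1440119}{29} \approx 49659.0$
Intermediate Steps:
$m{\left(K,q \right)} = K q$
$A{\left(h,V \right)} = V + h$ ($A{\left(h,V \right)} = \left(h + V\right) + 0 h = \left(V + h\right) + 0 = V + h$)
$Z{\left(b \right)} = - \frac{804}{29}$ ($Z{\left(b \right)} = - 6 \left(- \frac{105}{-29} + \frac{b}{b}\right) = - 6 \left(\left(-105\right) \left(- \frac{1}{29}\right) + 1\right) = - 6 \left(\frac{105}{29} + 1\right) = \left(-6\right) \frac{134}{29} = - \frac{804}{29}$)
$N + Z{\left(A{\left(2,-13 \right)} \right)} = 49687 - \frac{804}{29} = \frac{1440119}{29}$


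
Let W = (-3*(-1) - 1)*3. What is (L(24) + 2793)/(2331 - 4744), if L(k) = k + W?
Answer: -2823/2413 ≈ -1.1699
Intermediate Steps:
W = 6 (W = (3 - 1)*3 = 2*3 = 6)
L(k) = 6 + k (L(k) = k + 6 = 6 + k)
(L(24) + 2793)/(2331 - 4744) = ((6 + 24) + 2793)/(2331 - 4744) = (30 + 2793)/(-2413) = 2823*(-1/2413) = -2823/2413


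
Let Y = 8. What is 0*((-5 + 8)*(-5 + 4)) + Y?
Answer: 8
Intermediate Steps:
0*((-5 + 8)*(-5 + 4)) + Y = 0*((-5 + 8)*(-5 + 4)) + 8 = 0*(3*(-1)) + 8 = 0*(-3) + 8 = 0 + 8 = 8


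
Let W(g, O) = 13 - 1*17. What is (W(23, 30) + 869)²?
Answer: 748225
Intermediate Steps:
W(g, O) = -4 (W(g, O) = 13 - 17 = -4)
(W(23, 30) + 869)² = (-4 + 869)² = 865² = 748225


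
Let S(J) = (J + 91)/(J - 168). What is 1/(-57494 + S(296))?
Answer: -128/7358845 ≈ -1.7394e-5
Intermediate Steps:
S(J) = (91 + J)/(-168 + J)
1/(-57494 + S(296)) = 1/(-57494 + (91 + 296)/(-168 + 296)) = 1/(-57494 + 387/128) = 1/(-7358845/128) = -128/7358845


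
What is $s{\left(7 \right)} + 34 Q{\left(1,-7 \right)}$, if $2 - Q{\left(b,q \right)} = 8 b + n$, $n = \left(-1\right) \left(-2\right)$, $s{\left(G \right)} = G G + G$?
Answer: $-216$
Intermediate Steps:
$s{\left(G \right)} = G + G^{2}$ ($s{\left(G \right)} = G^{2} + G = G + G^{2}$)
$n = 2$
$Q{\left(b,q \right)} = - 8 b$ ($Q{\left(b,q \right)} = 2 - \left(8 b + 2\right) = 2 - \left(2 + 8 b\right) = - 8 b$)
$s{\left(7 \right)} + 34 Q{\left(1,-7 \right)} = 7 \left(1 + 7\right) + 34 \left(\left(-8\right) 1\right) = 7 \cdot 8 + 34 \left(-8\right) = 56 - 272 = -216$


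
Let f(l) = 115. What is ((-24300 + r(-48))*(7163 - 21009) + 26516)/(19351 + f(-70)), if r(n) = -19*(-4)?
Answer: 167716010/9733 ≈ 17232.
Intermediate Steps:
r(n) = 76
((-24300 + r(-48))*(7163 - 21009) + 26516)/(19351 + f(-70)) = ((-24300 + 76)*(7163 - 21009) + 26516)/(19351 + 115) = (-24224*(-13846) + 26516)/19466 = (335405504 + 26516)*(1/19466) = 335432020*(1/19466) = 167716010/9733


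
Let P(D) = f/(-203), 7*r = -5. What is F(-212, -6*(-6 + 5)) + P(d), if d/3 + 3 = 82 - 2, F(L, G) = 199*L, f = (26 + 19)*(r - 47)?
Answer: -59934118/1421 ≈ -42177.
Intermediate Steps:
r = -5/7 (r = (1/7)*(-5) = -5/7 ≈ -0.71429)
f = -15030/7 (f = (26 + 19)*(-5/7 - 47) = 45*(-334/7) = -15030/7 ≈ -2147.1)
d = 231 (d = -9 + 3*(82 - 2) = -9 + 3*80 = -9 + 240 = 231)
P(D) = 15030/1421 (P(D) = -15030/7/(-203) = -15030/7*(-1/203) = 15030/1421)
F(-212, -6*(-6 + 5)) + P(d) = 199*(-212) + 15030/1421 = -42188 + 15030/1421 = -59934118/1421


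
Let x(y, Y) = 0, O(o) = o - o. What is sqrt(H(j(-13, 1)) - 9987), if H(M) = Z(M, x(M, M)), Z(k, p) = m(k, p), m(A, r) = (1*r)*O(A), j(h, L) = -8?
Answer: I*sqrt(9987) ≈ 99.935*I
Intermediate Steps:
O(o) = 0
m(A, r) = 0 (m(A, r) = (1*r)*0 = r*0 = 0)
Z(k, p) = 0
H(M) = 0
sqrt(H(j(-13, 1)) - 9987) = sqrt(0 - 9987) = sqrt(-9987) = I*sqrt(9987)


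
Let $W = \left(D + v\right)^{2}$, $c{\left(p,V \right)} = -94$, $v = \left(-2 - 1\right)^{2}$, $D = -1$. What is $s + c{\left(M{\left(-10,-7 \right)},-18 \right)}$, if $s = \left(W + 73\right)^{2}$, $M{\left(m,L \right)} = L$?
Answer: $18675$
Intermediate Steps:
$v = 9$ ($v = \left(-3\right)^{2} = 9$)
$W = 64$ ($W = \left(-1 + 9\right)^{2} = 8^{2} = 64$)
$s = 18769$ ($s = \left(64 + 73\right)^{2} = 137^{2} = 18769$)
$s + c{\left(M{\left(-10,-7 \right)},-18 \right)} = 18769 - 94 = 18675$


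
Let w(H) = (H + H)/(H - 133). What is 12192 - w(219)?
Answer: 524037/43 ≈ 12187.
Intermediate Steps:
w(H) = 2*H/(-133 + H) (w(H) = (2*H)/(-133 + H) = 2*H/(-133 + H))
12192 - w(219) = 12192 - 2*219/(-133 + 219) = 12192 - 2*219/86 = 12192 - 1*219/43 = 12192 - 219/43 = 524037/43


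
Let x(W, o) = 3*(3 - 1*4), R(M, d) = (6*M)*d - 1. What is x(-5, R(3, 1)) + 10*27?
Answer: 267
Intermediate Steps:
R(M, d) = -1 + 6*M*d (R(M, d) = 6*M*d - 1 = -1 + 6*M*d)
x(W, o) = -3 (x(W, o) = 3*(3 - 4) = 3*(-1) = -3)
x(-5, R(3, 1)) + 10*27 = -3 + 10*27 = -3 + 270 = 267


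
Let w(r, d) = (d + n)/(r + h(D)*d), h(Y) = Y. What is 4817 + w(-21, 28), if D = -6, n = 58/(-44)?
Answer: 20028499/4158 ≈ 4816.9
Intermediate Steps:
n = -29/22 (n = 58*(-1/44) = -29/22 ≈ -1.3182)
w(r, d) = (-29/22 + d)/(r - 6*d) (w(r, d) = (d - 29/22)/(r - 6*d) = (-29/22 + d)/(r - 6*d))
4817 + w(-21, 28) = 4817 + (-29/22 + 28)/(-21 - 6*28) = 4817 + (587/22)/(-21 - 168) = 4817 + (587/22)/(-189) = 4817 - 1/189*587/22 = 4817 - 587/4158 = 20028499/4158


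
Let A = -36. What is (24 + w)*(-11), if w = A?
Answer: 132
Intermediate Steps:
w = -36
(24 + w)*(-11) = (24 - 36)*(-11) = -12*(-11) = 132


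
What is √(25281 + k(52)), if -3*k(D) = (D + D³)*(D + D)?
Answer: I*√43658391/3 ≈ 2202.5*I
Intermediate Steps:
k(D) = -2*D*(D + D³)/3 (k(D) = -(D + D³)*(D + D)/3 = -(D + D³)*2*D/3 = -2*D*(D + D³)/3)
√(25281 + k(52)) = √(25281 + (⅔)*52²*(-1 - 1*52²)) = √(25281 + (⅔)*2704*(-1 - 1*2704)) = √(25281 + (⅔)*2704*(-1 - 2704)) = √(25281 + (⅔)*2704*(-2705)) = √(25281 - 14628640/3) = √(-14552797/3) = I*√43658391/3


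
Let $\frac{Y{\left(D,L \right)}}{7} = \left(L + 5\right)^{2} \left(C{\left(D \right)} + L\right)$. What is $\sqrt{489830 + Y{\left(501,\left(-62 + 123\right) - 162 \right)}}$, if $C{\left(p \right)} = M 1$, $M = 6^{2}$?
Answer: $5 i \sqrt{148138} \approx 1924.4 i$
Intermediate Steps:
$M = 36$
$C{\left(p \right)} = 36$ ($C{\left(p \right)} = 36 \cdot 1 = 36$)
$Y{\left(D,L \right)} = 7 \left(5 + L\right)^{2} \left(36 + L\right)$ ($Y{\left(D,L \right)} = 7 \left(L + 5\right)^{2} \left(36 + L\right) = 7 \left(5 + L\right)^{2} \left(36 + L\right)$)
$\sqrt{489830 + Y{\left(501,\left(-62 + 123\right) - 162 \right)}} = \sqrt{489830 + 7 \left(5 + \left(\left(-62 + 123\right) - 162\right)\right)^{2} \left(36 + \left(\left(-62 + 123\right) - 162\right)\right)} = \sqrt{489830 + 7 \left(5 + \left(61 - 162\right)\right)^{2} \left(36 + \left(61 - 162\right)\right)} = \sqrt{489830 + 7 \left(5 - 101\right)^{2} \left(36 - 101\right)} = \sqrt{489830 + 7 \left(-96\right)^{2} \left(-65\right)} = \sqrt{489830 + 7 \cdot 9216 \left(-65\right)} = \sqrt{489830 - 4193280} = \sqrt{-3703450} = 5 i \sqrt{148138}$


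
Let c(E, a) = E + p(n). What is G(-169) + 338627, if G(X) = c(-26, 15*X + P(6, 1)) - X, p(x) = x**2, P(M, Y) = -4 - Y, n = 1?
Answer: 338771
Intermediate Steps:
c(E, a) = 1 + E (c(E, a) = E + 1**2 = E + 1 = 1 + E)
G(X) = -25 - X (G(X) = (1 - 26) - X = -25 - X)
G(-169) + 338627 = (-25 - 1*(-169)) + 338627 = (-25 + 169) + 338627 = 144 + 338627 = 338771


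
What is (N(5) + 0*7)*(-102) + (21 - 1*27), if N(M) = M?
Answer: -516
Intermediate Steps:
(N(5) + 0*7)*(-102) + (21 - 1*27) = (5 + 0*7)*(-102) + (21 - 1*27) = (5 + 0)*(-102) + (21 - 27) = 5*(-102) - 6 = -510 - 6 = -516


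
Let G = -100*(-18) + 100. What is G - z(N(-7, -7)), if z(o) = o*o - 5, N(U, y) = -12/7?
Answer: 93201/49 ≈ 1902.1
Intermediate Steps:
N(U, y) = -12/7 (N(U, y) = -12*⅐ = -12/7)
G = 1900 (G = 1800 + 100 = 1900)
z(o) = -5 + o² (z(o) = o² - 5 = -5 + o²)
G - z(N(-7, -7)) = 1900 - (-5 + (-12/7)²) = 1900 - (-5 + 144/49) = 1900 - 1*(-101/49) = 1900 + 101/49 = 93201/49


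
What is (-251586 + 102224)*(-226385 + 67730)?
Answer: 23697028110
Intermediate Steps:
(-251586 + 102224)*(-226385 + 67730) = -149362*(-158655) = 23697028110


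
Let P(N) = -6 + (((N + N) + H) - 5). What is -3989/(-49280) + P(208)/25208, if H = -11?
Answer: 14996379/155281280 ≈ 0.096576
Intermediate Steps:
P(N) = -22 + 2*N (P(N) = -6 + (((N + N) - 11) - 5) = -6 + ((2*N - 11) - 5) = -6 + ((-11 + 2*N) - 5) = -6 + (-16 + 2*N) = -22 + 2*N)
-3989/(-49280) + P(208)/25208 = -3989/(-49280) + (-22 + 2*208)/25208 = -3989*(-1/49280) + (-22 + 416)*(1/25208) = 3989/49280 + 394*(1/25208) = 3989/49280 + 197/12604 = 14996379/155281280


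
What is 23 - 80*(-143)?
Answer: 11463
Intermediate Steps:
23 - 80*(-143) = 23 + 11440 = 11463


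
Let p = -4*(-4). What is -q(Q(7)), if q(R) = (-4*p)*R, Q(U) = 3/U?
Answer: 192/7 ≈ 27.429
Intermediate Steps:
p = 16
q(R) = -64*R (q(R) = (-4*16)*R = -64*R)
-q(Q(7)) = -(-64)*3/7 = -1*(-192/7) = 192/7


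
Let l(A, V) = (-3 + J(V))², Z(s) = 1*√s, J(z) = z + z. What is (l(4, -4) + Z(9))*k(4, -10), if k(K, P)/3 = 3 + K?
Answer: 2604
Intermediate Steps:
J(z) = 2*z
Z(s) = √s
l(A, V) = (-3 + 2*V)²
k(K, P) = 9 + 3*K (k(K, P) = 3*(3 + K) = 9 + 3*K)
(l(4, -4) + Z(9))*k(4, -10) = ((-3 + 2*(-4))² + √9)*(9 + 3*4) = ((-3 - 8)² + 3)*(9 + 12) = ((-11)² + 3)*21 = (121 + 3)*21 = 124*21 = 2604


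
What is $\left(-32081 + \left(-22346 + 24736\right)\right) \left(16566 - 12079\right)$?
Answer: $-133223517$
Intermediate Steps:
$\left(-32081 + \left(-22346 + 24736\right)\right) \left(16566 - 12079\right) = \left(-32081 + 2390\right) 4487 = \left(-29691\right) 4487 = -133223517$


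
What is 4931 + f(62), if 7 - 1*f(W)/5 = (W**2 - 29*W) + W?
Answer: -5574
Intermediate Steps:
f(W) = 35 - 5*W**2 + 140*W (f(W) = 35 - 5*((W**2 - 29*W) + W) = 35 - 5*(W**2 - 28*W) = 35 + (-5*W**2 + 140*W) = 35 - 5*W**2 + 140*W)
4931 + f(62) = 4931 + (35 - 5*62**2 + 140*62) = 4931 + (35 - 5*3844 + 8680) = 4931 + (35 - 19220 + 8680) = 4931 - 10505 = -5574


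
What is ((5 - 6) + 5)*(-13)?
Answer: -52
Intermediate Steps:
((5 - 6) + 5)*(-13) = (-1 + 5)*(-13) = 4*(-13) = -52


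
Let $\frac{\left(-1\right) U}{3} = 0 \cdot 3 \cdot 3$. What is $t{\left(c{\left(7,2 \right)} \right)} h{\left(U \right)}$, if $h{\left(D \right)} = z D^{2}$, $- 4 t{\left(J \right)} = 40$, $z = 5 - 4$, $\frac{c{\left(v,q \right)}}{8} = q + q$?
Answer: $0$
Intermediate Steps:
$c{\left(v,q \right)} = 16 q$ ($c{\left(v,q \right)} = 8 \left(q + q\right) = 8 \cdot 2 q = 16 q$)
$z = 1$ ($z = 5 - 4 = 1$)
$t{\left(J \right)} = -10$ ($t{\left(J \right)} = \left(- \frac{1}{4}\right) 40 = -10$)
$U = 0$ ($U = - 3 \cdot 0 \cdot 3 \cdot 3 = - 3 \cdot 0 \cdot 3 = \left(-3\right) 0 = 0$)
$h{\left(D \right)} = D^{2}$ ($h{\left(D \right)} = 1 D^{2} = D^{2}$)
$t{\left(c{\left(7,2 \right)} \right)} h{\left(U \right)} = - 10 \cdot 0^{2} = \left(-10\right) 0 = 0$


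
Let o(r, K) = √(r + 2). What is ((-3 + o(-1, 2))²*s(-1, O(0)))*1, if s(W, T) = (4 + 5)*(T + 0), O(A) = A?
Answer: 0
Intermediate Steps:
o(r, K) = √(2 + r)
s(W, T) = 9*T
((-3 + o(-1, 2))²*s(-1, O(0)))*1 = ((-3 + √(2 - 1))²*(9*0))*1 = ((-3 + √1)²*0)*1 = ((-3 + 1)²*0)*1 = ((-2)²*0)*1 = (4*0)*1 = 0*1 = 0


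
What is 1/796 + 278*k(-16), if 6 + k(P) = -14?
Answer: -4425759/796 ≈ -5560.0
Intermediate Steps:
k(P) = -20 (k(P) = -6 - 14 = -20)
1/796 + 278*k(-16) = 1/796 + 278*(-20) = 1/796 - 5560 = -4425759/796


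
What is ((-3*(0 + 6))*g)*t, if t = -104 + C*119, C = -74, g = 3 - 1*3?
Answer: 0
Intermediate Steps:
g = 0 (g = 3 - 3 = 0)
t = -8910 (t = -104 - 74*119 = -104 - 8806 = -8910)
((-3*(0 + 6))*g)*t = (-3*(0 + 6)*0)*(-8910) = (-3*6*0)*(-8910) = -18*0*(-8910) = 0*(-8910) = 0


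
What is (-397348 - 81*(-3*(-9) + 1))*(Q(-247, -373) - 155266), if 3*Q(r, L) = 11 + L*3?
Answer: 186583108096/3 ≈ 6.2194e+10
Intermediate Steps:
Q(r, L) = 11/3 + L (Q(r, L) = (11 + L*3)/3 = (11 + 3*L)/3 = 11/3 + L)
(-397348 - 81*(-3*(-9) + 1))*(Q(-247, -373) - 155266) = (-397348 - 81*(-3*(-9) + 1))*((11/3 - 373) - 155266) = (-397348 - 81*(27 + 1))*(-1108/3 - 155266) = (-397348 - 81*28)*(-466906/3) = (-397348 - 2268)*(-466906/3) = -399616*(-466906/3) = 186583108096/3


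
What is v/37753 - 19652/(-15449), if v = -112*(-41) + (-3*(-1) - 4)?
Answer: 812848315/583246097 ≈ 1.3937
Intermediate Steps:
v = 4591 (v = 4592 + (3 - 4) = 4592 - 1 = 4591)
v/37753 - 19652/(-15449) = 4591/37753 - 19652/(-15449) = 4591*(1/37753) - 19652*(-1/15449) = 4591/37753 + 19652/15449 = 812848315/583246097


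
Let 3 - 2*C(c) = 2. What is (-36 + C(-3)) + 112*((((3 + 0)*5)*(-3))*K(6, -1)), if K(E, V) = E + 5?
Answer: -110951/2 ≈ -55476.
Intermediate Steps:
C(c) = 1/2 (C(c) = 3/2 - 1/2*2 = 3/2 - 1 = 1/2)
K(E, V) = 5 + E
(-36 + C(-3)) + 112*((((3 + 0)*5)*(-3))*K(6, -1)) = (-36 + 1/2) + 112*((((3 + 0)*5)*(-3))*(5 + 6)) = -71/2 + 112*(((3*5)*(-3))*11) = -71/2 + 112*((15*(-3))*11) = -71/2 + 112*(-45*11) = -71/2 + 112*(-495) = -71/2 - 55440 = -110951/2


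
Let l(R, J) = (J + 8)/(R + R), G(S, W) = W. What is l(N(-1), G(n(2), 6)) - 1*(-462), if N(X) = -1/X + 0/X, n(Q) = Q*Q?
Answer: 469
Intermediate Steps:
n(Q) = Q²
N(X) = -1/X (N(X) = -1/X + 0 = -1/X)
l(R, J) = (8 + J)/(2*R) (l(R, J) = (8 + J)/((2*R)) = (8 + J)*(1/(2*R)) = (8 + J)/(2*R))
l(N(-1), G(n(2), 6)) - 1*(-462) = (8 + 6)/(2*((-1/(-1)))) - 1*(-462) = (½)*14/(-1*(-1)) + 462 = (½)*14/1 + 462 = (½)*1*14 + 462 = 7 + 462 = 469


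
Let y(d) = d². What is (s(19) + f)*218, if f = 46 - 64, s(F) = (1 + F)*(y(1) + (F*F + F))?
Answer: 1657236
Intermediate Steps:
s(F) = (1 + F)*(1 + F + F²) (s(F) = (1 + F)*(1² + (F*F + F)) = (1 + F)*(1 + (F² + F)) = (1 + F)*(1 + (F + F²)) = (1 + F)*(1 + F + F²))
f = -18
(s(19) + f)*218 = ((1 + 19³ + 2*19 + 2*19²) - 18)*218 = ((1 + 6859 + 38 + 2*361) - 18)*218 = ((1 + 6859 + 38 + 722) - 18)*218 = (7620 - 18)*218 = 7602*218 = 1657236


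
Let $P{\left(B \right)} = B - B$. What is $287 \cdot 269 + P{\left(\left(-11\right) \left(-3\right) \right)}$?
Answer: $77203$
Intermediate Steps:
$P{\left(B \right)} = 0$
$287 \cdot 269 + P{\left(\left(-11\right) \left(-3\right) \right)} = 287 \cdot 269 + 0 = 77203 + 0 = 77203$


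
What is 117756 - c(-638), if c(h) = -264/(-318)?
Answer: 6241024/53 ≈ 1.1776e+5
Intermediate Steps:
c(h) = 44/53 (c(h) = -264*(-1/318) = 44/53)
117756 - c(-638) = 117756 - 1*44/53 = 117756 - 44/53 = 6241024/53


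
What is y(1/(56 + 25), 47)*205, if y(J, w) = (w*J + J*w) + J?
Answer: 19475/81 ≈ 240.43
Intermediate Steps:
y(J, w) = J + 2*J*w (y(J, w) = (J*w + J*w) + J = 2*J*w + J = J + 2*J*w)
y(1/(56 + 25), 47)*205 = ((1 + 2*47)/(56 + 25))*205 = ((1 + 94)/81)*205 = ((1/81)*95)*205 = (95/81)*205 = 19475/81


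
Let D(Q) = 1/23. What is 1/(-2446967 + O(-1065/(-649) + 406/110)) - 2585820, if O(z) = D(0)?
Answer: -145530570196823/56280240 ≈ -2.5858e+6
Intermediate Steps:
D(Q) = 1/23
O(z) = 1/23
1/(-2446967 + O(-1065/(-649) + 406/110)) - 2585820 = 1/(-2446967 + 1/23) - 2585820 = 1/(-56280240/23) - 2585820 = -23/56280240 - 2585820 = -145530570196823/56280240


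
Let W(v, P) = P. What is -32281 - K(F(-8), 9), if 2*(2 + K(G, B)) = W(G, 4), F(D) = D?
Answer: -32281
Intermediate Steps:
K(G, B) = 0 (K(G, B) = -2 + (1/2)*4 = -2 + 2 = 0)
-32281 - K(F(-8), 9) = -32281 - 1*0 = -32281 + 0 = -32281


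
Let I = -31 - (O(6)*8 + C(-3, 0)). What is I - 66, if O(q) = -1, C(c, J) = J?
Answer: -89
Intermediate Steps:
I = -23 (I = -31 - (-1*8 + 0) = -31 - (-8 + 0) = -31 - 1*(-8) = -31 + 8 = -23)
I - 66 = -23 - 66 = -89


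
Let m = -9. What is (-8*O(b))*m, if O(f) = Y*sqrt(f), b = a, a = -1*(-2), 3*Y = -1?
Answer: -24*sqrt(2) ≈ -33.941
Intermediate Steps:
Y = -1/3 (Y = (1/3)*(-1) = -1/3 ≈ -0.33333)
a = 2
b = 2
O(f) = -sqrt(f)/3
(-8*O(b))*m = -(-8)*sqrt(2)/3*(-9) = (8*sqrt(2)/3)*(-9) = -24*sqrt(2)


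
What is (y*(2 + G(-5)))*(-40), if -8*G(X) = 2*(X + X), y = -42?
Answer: 7560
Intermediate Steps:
G(X) = -X/2 (G(X) = -(X + X)/4 = -2*X/4 = -X/2)
(y*(2 + G(-5)))*(-40) = -42*(2 - 1/2*(-5))*(-40) = -42*(2 + 5/2)*(-40) = -42*9/2*(-40) = -189*(-40) = 7560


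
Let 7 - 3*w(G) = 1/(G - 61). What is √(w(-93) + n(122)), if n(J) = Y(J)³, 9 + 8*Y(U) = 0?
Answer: 5*√1992606/7392 ≈ 0.95481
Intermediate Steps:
Y(U) = -9/8 (Y(U) = -9/8 + (⅛)*0 = -9/8 + 0 = -9/8)
w(G) = 7/3 - 1/(3*(-61 + G)) (w(G) = 7/3 - 1/(3*(G - 61)) = 7/3 - 1/(3*(-61 + G)))
n(J) = -729/512 (n(J) = (-9/8)³ = -729/512)
√(w(-93) + n(122)) = √((-428 + 7*(-93))/(3*(-61 - 93)) - 729/512) = √((⅓)*(-428 - 651)/(-154) - 729/512) = √((⅓)*(-1/154)*(-1079) - 729/512) = √(1079/462 - 729/512) = √(107825/118272) = 5*√1992606/7392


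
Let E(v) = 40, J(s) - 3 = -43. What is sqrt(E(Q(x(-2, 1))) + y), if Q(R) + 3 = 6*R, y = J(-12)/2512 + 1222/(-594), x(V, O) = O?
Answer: sqrt(36650197122)/31086 ≈ 6.1585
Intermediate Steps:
J(s) = -40 (J(s) = 3 - 43 = -40)
y = -193339/93258 (y = -40/2512 + 1222/(-594) = -40*1/2512 + 1222*(-1/594) = -5/314 - 611/297 = -193339/93258 ≈ -2.0732)
Q(R) = -3 + 6*R
sqrt(E(Q(x(-2, 1))) + y) = sqrt(40 - 193339/93258) = sqrt(3536981/93258) = sqrt(36650197122)/31086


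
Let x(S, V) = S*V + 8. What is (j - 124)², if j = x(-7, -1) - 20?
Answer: 16641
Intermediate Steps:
x(S, V) = 8 + S*V
j = -5 (j = (8 - 7*(-1)) - 20 = (8 + 7) - 20 = 15 - 20 = -5)
(j - 124)² = (-5 - 124)² = (-129)² = 16641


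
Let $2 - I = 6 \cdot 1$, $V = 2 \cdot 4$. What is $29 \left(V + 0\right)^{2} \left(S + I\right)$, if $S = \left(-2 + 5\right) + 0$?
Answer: $-1856$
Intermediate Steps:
$V = 8$
$S = 3$ ($S = 3 + 0 = 3$)
$I = -4$ ($I = 2 - 6 \cdot 1 = 2 - 6 = -4$)
$29 \left(V + 0\right)^{2} \left(S + I\right) = 29 \left(8 + 0\right)^{2} \left(3 - 4\right) = 29 \cdot 8^{2} \left(-1\right) = 29 \cdot 64 \left(-1\right) = 1856 \left(-1\right) = -1856$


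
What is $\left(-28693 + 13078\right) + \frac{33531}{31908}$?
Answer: $- \frac{166069963}{10636} \approx -15614.0$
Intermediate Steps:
$\left(-28693 + 13078\right) + \frac{33531}{31908} = -15615 + 33531 \cdot \frac{1}{31908} = -15615 + \frac{11177}{10636} = - \frac{166069963}{10636}$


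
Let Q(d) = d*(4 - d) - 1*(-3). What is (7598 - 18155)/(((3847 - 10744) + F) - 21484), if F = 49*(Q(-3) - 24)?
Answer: 10557/30439 ≈ 0.34682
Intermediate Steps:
Q(d) = 3 + d*(4 - d) (Q(d) = d*(4 - d) + 3 = 3 + d*(4 - d))
F = -2058 (F = 49*((3 - 1*(-3)² + 4*(-3)) - 24) = 49*((3 - 1*9 - 12) - 24) = 49*((3 - 9 - 12) - 24) = 49*(-18 - 24) = 49*(-42) = -2058)
(7598 - 18155)/(((3847 - 10744) + F) - 21484) = (7598 - 18155)/(((3847 - 10744) - 2058) - 21484) = -10557/((-6897 - 2058) - 21484) = -10557/(-8955 - 21484) = -10557/(-30439) = -10557*(-1/30439) = 10557/30439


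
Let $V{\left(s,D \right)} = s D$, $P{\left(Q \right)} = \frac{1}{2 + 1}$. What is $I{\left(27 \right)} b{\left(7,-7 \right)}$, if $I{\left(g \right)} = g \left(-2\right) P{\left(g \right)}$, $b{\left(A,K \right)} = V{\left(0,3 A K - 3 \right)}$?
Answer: $0$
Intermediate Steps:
$P{\left(Q \right)} = \frac{1}{3}$
$V{\left(s,D \right)} = D s$
$b{\left(A,K \right)} = 0$ ($b{\left(A,K \right)} = \left(3 A K - 3\right) 0 = \left(-3 + 3 A K\right) 0 = 0$)
$I{\left(g \right)} = - \frac{2 g}{3}$ ($I{\left(g \right)} = g \left(-2\right) \frac{1}{3} = - 2 g \frac{1}{3} = - \frac{2 g}{3}$)
$I{\left(27 \right)} b{\left(7,-7 \right)} = \left(- \frac{2}{3}\right) 27 \cdot 0 = \left(-18\right) 0 = 0$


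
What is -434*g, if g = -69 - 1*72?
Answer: 61194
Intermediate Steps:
g = -141 (g = -69 - 72 = -141)
-434*g = -434*(-141) = 61194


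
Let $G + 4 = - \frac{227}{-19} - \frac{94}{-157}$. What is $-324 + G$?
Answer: $- \frac{940999}{2983} \approx -315.45$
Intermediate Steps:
$G = \frac{25493}{2983}$ ($G = -4 - \left(- \frac{227}{19} - \frac{94}{157}\right) = -4 - - \frac{37425}{2983} = -4 + \left(\frac{227}{19} + \frac{94}{157}\right) = -4 + \frac{37425}{2983} = \frac{25493}{2983} \approx 8.5461$)
$-324 + G = -324 + \frac{25493}{2983} = - \frac{940999}{2983}$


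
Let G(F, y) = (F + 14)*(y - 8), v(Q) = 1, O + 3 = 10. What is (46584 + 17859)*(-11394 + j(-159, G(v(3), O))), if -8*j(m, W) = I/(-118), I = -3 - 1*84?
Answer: -693150390189/944 ≈ -7.3427e+8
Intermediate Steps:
I = -87 (I = -3 - 84 = -87)
O = 7 (O = -3 + 10 = 7)
G(F, y) = (-8 + y)*(14 + F) (G(F, y) = (14 + F)*(-8 + y) = (-8 + y)*(14 + F))
j(m, W) = -87/944 (j(m, W) = -(-87)/(8*(-118)) = -(-87)*(-1)/(8*118) = -1/8*87/118 = -87/944)
(46584 + 17859)*(-11394 + j(-159, G(v(3), O))) = (46584 + 17859)*(-11394 - 87/944) = 64443*(-10756023/944) = -693150390189/944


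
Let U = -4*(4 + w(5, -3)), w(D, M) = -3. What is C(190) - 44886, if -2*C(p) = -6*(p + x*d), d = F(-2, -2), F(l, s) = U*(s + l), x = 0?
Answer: -44316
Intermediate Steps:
U = -4 (U = -4*(4 - 3) = -4*1 = -4)
F(l, s) = -4*l - 4*s (F(l, s) = -4*(s + l) = -4*(l + s) = -4*l - 4*s)
d = 16 (d = -4*(-2) - 4*(-2) = 8 + 8 = 16)
C(p) = 3*p (C(p) = -(-3)*(p + 0*16) = -(-3)*(p + 0) = -(-3)*p = 3*p)
C(190) - 44886 = 3*190 - 44886 = 570 - 44886 = -44316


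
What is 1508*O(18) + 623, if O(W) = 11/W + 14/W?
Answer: 24457/9 ≈ 2717.4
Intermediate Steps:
O(W) = 25/W
1508*O(18) + 623 = 1508*(25/18) + 623 = 18850/9 + 623 = 24457/9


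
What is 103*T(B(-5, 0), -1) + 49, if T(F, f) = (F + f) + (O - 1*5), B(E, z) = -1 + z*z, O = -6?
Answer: -1290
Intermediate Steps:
B(E, z) = -1 + z**2
T(F, f) = -11 + F + f (T(F, f) = (F + f) + (-6 - 1*5) = (F + f) + (-6 - 5) = (F + f) - 11 = -11 + F + f)
103*T(B(-5, 0), -1) + 49 = 103*(-11 + (-1 + 0**2) - 1) + 49 = 103*(-11 + (-1 + 0) - 1) + 49 = 103*(-11 - 1 - 1) + 49 = 103*(-13) + 49 = -1339 + 49 = -1290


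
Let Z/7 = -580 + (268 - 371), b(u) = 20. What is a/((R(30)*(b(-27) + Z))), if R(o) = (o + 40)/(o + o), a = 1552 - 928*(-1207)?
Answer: -2243296/11109 ≈ -201.94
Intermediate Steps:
a = 1121648 (a = 1552 + 1120096 = 1121648)
Z = -4781 (Z = 7*(-580 + (268 - 371)) = 7*(-580 - 103) = 7*(-683) = -4781)
R(o) = (40 + o)/(2*o) (R(o) = (40 + o)/((2*o)) = (40 + o)*(1/(2*o)) = (40 + o)/(2*o))
a/((R(30)*(b(-27) + Z))) = 1121648/((((½)*(40 + 30)/30)*(20 - 4781))) = 1121648/((((½)*(1/30)*70)*(-4761))) = 1121648/(((7/6)*(-4761))) = 1121648/(-11109/2) = 1121648*(-2/11109) = -2243296/11109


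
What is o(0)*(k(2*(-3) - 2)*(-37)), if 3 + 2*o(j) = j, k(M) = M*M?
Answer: 3552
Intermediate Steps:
k(M) = M²
o(j) = -3/2 + j/2
o(0)*(k(2*(-3) - 2)*(-37)) = (-3/2 + (½)*0)*((2*(-3) - 2)²*(-37)) = (-3/2 + 0)*((-6 - 2)²*(-37)) = -3*(-8)²*(-37)/2 = -96*(-37) = -3/2*(-2368) = 3552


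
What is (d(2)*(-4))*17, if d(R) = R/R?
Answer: -68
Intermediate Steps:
d(R) = 1
(d(2)*(-4))*17 = (1*(-4))*17 = -4*17 = -68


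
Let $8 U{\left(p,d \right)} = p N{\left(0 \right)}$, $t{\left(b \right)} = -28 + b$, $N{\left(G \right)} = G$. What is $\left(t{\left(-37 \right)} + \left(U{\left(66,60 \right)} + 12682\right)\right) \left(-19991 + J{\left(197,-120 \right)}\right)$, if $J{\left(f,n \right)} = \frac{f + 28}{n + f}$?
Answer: $- \frac{1765327054}{7} \approx -2.5219 \cdot 10^{8}$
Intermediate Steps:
$J{\left(f,n \right)} = \frac{28 + f}{f + n}$
$U{\left(p,d \right)} = 0$ ($U{\left(p,d \right)} = \frac{p 0}{8} = \frac{1}{8} \cdot 0 = 0$)
$\left(t{\left(-37 \right)} + \left(U{\left(66,60 \right)} + 12682\right)\right) \left(-19991 + J{\left(197,-120 \right)}\right) = \left(\left(-28 - 37\right) + \left(0 + 12682\right)\right) \left(-19991 + \frac{28 + 197}{197 - 120}\right) = \left(-65 + 12682\right) \left(-19991 + \frac{1}{77} \cdot 225\right) = 12617 \left(-19991 + \frac{1}{77} \cdot 225\right) = 12617 \left(-19991 + \frac{225}{77}\right) = 12617 \left(- \frac{1539082}{77}\right) = - \frac{1765327054}{7}$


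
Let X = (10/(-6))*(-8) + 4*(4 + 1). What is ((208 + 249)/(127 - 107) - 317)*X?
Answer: -9805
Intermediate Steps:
X = 100/3 (X = (10*(-⅙))*(-8) + 4*5 = -5/3*(-8) + 20 = 40/3 + 20 = 100/3 ≈ 33.333)
((208 + 249)/(127 - 107) - 317)*X = ((208 + 249)/(127 - 107) - 317)*(100/3) = (457/20 - 317)*(100/3) = -5883/20*100/3 = -9805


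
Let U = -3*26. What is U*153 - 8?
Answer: -11942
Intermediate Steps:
U = -78
U*153 - 8 = -78*153 - 8 = -11934 - 8 = -11942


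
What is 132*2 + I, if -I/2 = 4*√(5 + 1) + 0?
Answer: 264 - 8*√6 ≈ 244.40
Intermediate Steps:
I = -8*√6 (I = -2*(4*√(5 + 1) + 0) = -2*(4*√6 + 0) = -8*√6 ≈ -19.596)
132*2 + I = 132*2 - 8*√6 = 264 - 8*√6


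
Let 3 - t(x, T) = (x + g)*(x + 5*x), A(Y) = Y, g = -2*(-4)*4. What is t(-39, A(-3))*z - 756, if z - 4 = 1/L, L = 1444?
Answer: -10537059/1444 ≈ -7297.1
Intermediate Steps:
g = 32 (g = 8*4 = 32)
t(x, T) = 3 - 6*x*(32 + x) (t(x, T) = 3 - (x + 32)*(x + 5*x) = 3 - (32 + x)*6*x = 3 - 6*x*(32 + x))
z = 5777/1444 (z = 4 + 1/1444 = 5777/1444 ≈ 4.0007)
t(-39, A(-3))*z - 756 = (3 - 192*(-39) - 6*(-39)**2)*(5777/1444) - 756 = (3 + 7488 - 6*1521)*(5777/1444) - 756 = (3 + 7488 - 9126)*(5777/1444) - 756 = -1635*5777/1444 - 756 = -9445395/1444 - 756 = -10537059/1444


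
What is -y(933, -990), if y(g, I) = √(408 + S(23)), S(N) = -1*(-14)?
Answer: -√422 ≈ -20.543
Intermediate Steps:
S(N) = 14
y(g, I) = √422 (y(g, I) = √(408 + 14) = √422)
-y(933, -990) = -√422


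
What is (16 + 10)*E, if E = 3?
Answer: 78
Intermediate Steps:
(16 + 10)*E = (16 + 10)*3 = 26*3 = 78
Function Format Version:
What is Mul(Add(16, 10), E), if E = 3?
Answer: 78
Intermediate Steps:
Mul(Add(16, 10), E) = Mul(Add(16, 10), 3) = Mul(26, 3) = 78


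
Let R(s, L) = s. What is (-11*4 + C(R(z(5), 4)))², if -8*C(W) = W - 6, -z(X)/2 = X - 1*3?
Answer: 29241/16 ≈ 1827.6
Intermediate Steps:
z(X) = 6 - 2*X (z(X) = -2*(X - 1*3) = -2*(X - 3) = -2*(-3 + X) = 6 - 2*X)
C(W) = ¾ - W/8 (C(W) = -(W - 6)/8 = -(-6 + W)/8 = ¾ - W/8)
(-11*4 + C(R(z(5), 4)))² = (-11*4 + (¾ - (6 - 2*5)/8))² = (-44 + (¾ - (6 - 10)/8))² = (-44 + (¾ - ⅛*(-4)))² = (-44 + (¾ + ½))² = (-44 + 5/4)² = (-171/4)² = 29241/16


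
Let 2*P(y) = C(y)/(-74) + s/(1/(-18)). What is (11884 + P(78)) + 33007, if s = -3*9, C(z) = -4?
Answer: 1669959/37 ≈ 45134.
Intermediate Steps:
s = -27
P(y) = 8992/37 (P(y) = (-4/(-74) - 27/(1/(-18)))/2 = (-4*(-1/74) - 27/(-1/18))/2 = (2/37 - 27*(-18))/2 = (2/37 + 486)/2 = (½)*(17984/37) = 8992/37)
(11884 + P(78)) + 33007 = (11884 + 8992/37) + 33007 = 448700/37 + 33007 = 1669959/37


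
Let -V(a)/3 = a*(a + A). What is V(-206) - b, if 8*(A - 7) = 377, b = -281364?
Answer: 750021/4 ≈ 1.8751e+5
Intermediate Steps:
A = 433/8 (A = 7 + (⅛)*377 = 7 + 377/8 = 433/8 ≈ 54.125)
V(a) = -3*a*(433/8 + a) (V(a) = -3*a*(a + 433/8) = -3*a*(433/8 + a))
V(-206) - b = -3/8*(-206)*(433 + 8*(-206)) - 1*(-281364) = -3/8*(-206)*(433 - 1648) + 281364 = -3/8*(-206)*(-1215) + 281364 = -375435/4 + 281364 = 750021/4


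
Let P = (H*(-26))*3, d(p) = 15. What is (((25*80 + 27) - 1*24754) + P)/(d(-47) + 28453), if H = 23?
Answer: -24521/28468 ≈ -0.86135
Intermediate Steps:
P = -1794 (P = (23*(-26))*3 = -598*3 = -1794)
(((25*80 + 27) - 1*24754) + P)/(d(-47) + 28453) = (((25*80 + 27) - 1*24754) - 1794)/(15 + 28453) = (((2000 + 27) - 24754) - 1794)/28468 = ((2027 - 24754) - 1794)*(1/28468) = (-22727 - 1794)*(1/28468) = -24521*1/28468 = -24521/28468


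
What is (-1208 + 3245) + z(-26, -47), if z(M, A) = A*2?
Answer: 1943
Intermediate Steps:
z(M, A) = 2*A
(-1208 + 3245) + z(-26, -47) = (-1208 + 3245) + 2*(-47) = 2037 - 94 = 1943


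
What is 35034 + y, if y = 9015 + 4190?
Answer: 48239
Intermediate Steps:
y = 13205
35034 + y = 35034 + 13205 = 48239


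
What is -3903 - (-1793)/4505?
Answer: -17581222/4505 ≈ -3902.6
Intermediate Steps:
-3903 - (-1793)/4505 = -3903 - 1*(-1793/4505) = -3903 + 1793/4505 = -17581222/4505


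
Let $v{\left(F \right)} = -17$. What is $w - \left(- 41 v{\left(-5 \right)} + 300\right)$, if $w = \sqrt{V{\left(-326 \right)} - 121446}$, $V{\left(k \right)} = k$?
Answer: $-997 + 2 i \sqrt{30443} \approx -997.0 + 348.96 i$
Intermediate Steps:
$w = 2 i \sqrt{30443}$ ($w = \sqrt{-326 - 121446} = \sqrt{-121772} = 2 i \sqrt{30443} \approx 348.96 i$)
$w - \left(- 41 v{\left(-5 \right)} + 300\right) = 2 i \sqrt{30443} - \left(\left(-41\right) \left(-17\right) + 300\right) = 2 i \sqrt{30443} - \left(697 + 300\right) = 2 i \sqrt{30443} - 997 = -997 + 2 i \sqrt{30443}$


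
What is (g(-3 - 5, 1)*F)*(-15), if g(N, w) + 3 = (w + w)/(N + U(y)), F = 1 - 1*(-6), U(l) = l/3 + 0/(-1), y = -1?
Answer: 1701/5 ≈ 340.20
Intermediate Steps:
U(l) = l/3 (U(l) = l*(⅓) + 0*(-1) = l/3 + 0 = l/3)
F = 7 (F = 1 + 6 = 7)
g(N, w) = -3 + 2*w/(-⅓ + N) (g(N, w) = -3 + (w + w)/(N + (⅓)*(-1)) = -3 + (2*w)/(N - ⅓) = -3 + (2*w)/(-⅓ + N) = -3 + 2*w/(-⅓ + N))
(g(-3 - 5, 1)*F)*(-15) = ((3*(1 - 3*(-3 - 5) + 2*1)/(-1 + 3*(-3 - 5)))*7)*(-15) = ((3*(1 - 3*(-8) + 2)/(-1 + 3*(-8)))*7)*(-15) = ((3*(1 + 24 + 2)/(-1 - 24))*7)*(-15) = ((3*27/(-25))*7)*(-15) = ((3*(-1/25)*27)*7)*(-15) = -81/25*7*(-15) = -567/25*(-15) = 1701/5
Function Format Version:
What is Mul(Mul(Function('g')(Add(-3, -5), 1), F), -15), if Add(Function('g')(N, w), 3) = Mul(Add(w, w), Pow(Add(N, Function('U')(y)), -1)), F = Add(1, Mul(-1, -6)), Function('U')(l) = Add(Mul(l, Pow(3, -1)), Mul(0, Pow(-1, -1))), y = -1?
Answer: Rational(1701, 5) ≈ 340.20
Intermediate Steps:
Function('U')(l) = Mul(Rational(1, 3), l) (Function('U')(l) = Add(Mul(l, Rational(1, 3)), Mul(0, -1)) = Add(Mul(Rational(1, 3), l), 0) = Mul(Rational(1, 3), l))
F = 7 (F = Add(1, 6) = 7)
Function('g')(N, w) = Add(-3, Mul(2, w, Pow(Add(Rational(-1, 3), N), -1))) (Function('g')(N, w) = Add(-3, Mul(Add(w, w), Pow(Add(N, Mul(Rational(1, 3), -1)), -1))) = Add(-3, Mul(Mul(2, w), Pow(Add(N, Rational(-1, 3)), -1))) = Add(-3, Mul(Mul(2, w), Pow(Add(Rational(-1, 3), N), -1))) = Add(-3, Mul(2, w, Pow(Add(Rational(-1, 3), N), -1))))
Mul(Mul(Function('g')(Add(-3, -5), 1), F), -15) = Mul(Mul(Mul(3, Pow(Add(-1, Mul(3, Add(-3, -5))), -1), Add(1, Mul(-3, Add(-3, -5)), Mul(2, 1))), 7), -15) = Mul(Mul(Mul(3, Pow(Add(-1, Mul(3, -8)), -1), Add(1, Mul(-3, -8), 2)), 7), -15) = Mul(Mul(Mul(3, Pow(Add(-1, -24), -1), Add(1, 24, 2)), 7), -15) = Mul(Mul(Mul(3, Pow(-25, -1), 27), 7), -15) = Mul(Mul(Mul(3, Rational(-1, 25), 27), 7), -15) = Mul(Mul(Rational(-81, 25), 7), -15) = Mul(Rational(-567, 25), -15) = Rational(1701, 5)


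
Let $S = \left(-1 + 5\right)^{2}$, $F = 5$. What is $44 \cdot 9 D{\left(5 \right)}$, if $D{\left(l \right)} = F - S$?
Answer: $-4356$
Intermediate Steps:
$S = 16$ ($S = 4^{2} = 16$)
$D{\left(l \right)} = -11$ ($D{\left(l \right)} = 5 - 16 = -11$)
$44 \cdot 9 D{\left(5 \right)} = 44 \cdot 9 \left(-11\right) = 396 \left(-11\right) = -4356$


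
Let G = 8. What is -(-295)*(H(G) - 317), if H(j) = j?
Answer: -91155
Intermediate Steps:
-(-295)*(H(G) - 317) = -(-295)*(8 - 317) = -(-295)*(-309) = -1*91155 = -91155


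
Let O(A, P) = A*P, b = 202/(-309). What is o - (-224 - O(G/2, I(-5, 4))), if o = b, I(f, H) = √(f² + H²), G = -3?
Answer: 69014/309 - 3*√41/2 ≈ 213.74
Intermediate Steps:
b = -202/309 (b = 202*(-1/309) = -202/309 ≈ -0.65372)
I(f, H) = √(H² + f²)
o = -202/309 ≈ -0.65372
o - (-224 - O(G/2, I(-5, 4))) = -202/309 - (-224 - (-3/2)*√(4² + (-5)²)) = -202/309 - (-224 - (-3*½)*√(16 + 25)) = -202/309 - (-224 - (-3)*√41/2) = -202/309 - (-224 + 3*√41/2) = -202/309 + (224 - 3*√41/2) = 69014/309 - 3*√41/2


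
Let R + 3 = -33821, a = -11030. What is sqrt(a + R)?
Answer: I*sqrt(44854) ≈ 211.79*I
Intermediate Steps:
R = -33824 (R = -3 - 33821 = -33824)
sqrt(a + R) = sqrt(-11030 - 33824) = sqrt(-44854) = I*sqrt(44854)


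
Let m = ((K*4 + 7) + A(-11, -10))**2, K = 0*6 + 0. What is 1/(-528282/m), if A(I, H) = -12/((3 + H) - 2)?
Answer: -625/4754538 ≈ -0.00013145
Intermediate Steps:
K = 0 (K = 0 + 0 = 0)
A(I, H) = -12/(1 + H)
m = 625/9 (m = ((0*4 + 7) - 12/(1 - 10))**2 = ((0 + 7) - 12/(-9))**2 = (7 - 12*(-1/9))**2 = (7 + 4/3)**2 = (25/3)**2 = 625/9 ≈ 69.444)
1/(-528282/m) = 1/(-528282/625/9) = 1/(-528282*9/625) = 1/(-4754538/625) = -625/4754538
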